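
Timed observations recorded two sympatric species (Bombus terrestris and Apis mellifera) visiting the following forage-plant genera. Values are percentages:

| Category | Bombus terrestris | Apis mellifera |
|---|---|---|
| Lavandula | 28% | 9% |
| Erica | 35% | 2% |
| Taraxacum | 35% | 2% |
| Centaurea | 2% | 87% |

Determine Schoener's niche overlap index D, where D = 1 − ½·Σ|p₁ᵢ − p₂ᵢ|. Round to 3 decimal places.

0.150

Convert percentages to proportions (divide by 100).
Σ|p₁ᵢ − p₂ᵢ| = 0.19 + 0.33 + 0.33 + 0.85 = 1.70
D = 1 − ½ × 1.70 = 1 − 0.850 = 0.15000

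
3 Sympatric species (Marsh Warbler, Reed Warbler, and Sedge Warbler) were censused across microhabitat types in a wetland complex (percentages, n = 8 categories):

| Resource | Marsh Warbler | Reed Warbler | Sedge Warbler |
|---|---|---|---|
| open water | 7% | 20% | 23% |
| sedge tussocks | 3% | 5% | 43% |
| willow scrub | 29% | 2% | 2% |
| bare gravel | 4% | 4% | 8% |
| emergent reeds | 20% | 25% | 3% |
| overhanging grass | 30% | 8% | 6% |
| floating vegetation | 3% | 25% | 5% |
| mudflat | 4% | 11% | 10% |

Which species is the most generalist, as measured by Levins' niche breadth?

Reed Warbler

Convert percentages to proportions (divide by 100).
Σp_Marsᵢ² = 0.07² + 0.03² + 0.29² + 0.04² + 0.20² + 0.30² + 0.03² + 0.04² = 0.0049 + 0.0009 + 0.0841 + 0.0016 + 0.0400 + 0.0900 + 0.0009 + 0.0016 = 0.2240
B_Mars = 1 / 0.2240 = 4.4643
Σp_Reedᵢ² = 0.20² + 0.05² + 0.02² + 0.04² + 0.25² + 0.08² + 0.25² + 0.11² = 0.0400 + 0.0025 + 0.0004 + 0.0016 + 0.0625 + 0.0064 + 0.0625 + 0.0121 = 0.1880
B_Reed = 1 / 0.1880 = 5.3191
Σp_Sedgᵢ² = 0.23² + 0.43² + 0.02² + 0.08² + 0.03² + 0.06² + 0.05² + 0.10² = 0.0529 + 0.1849 + 0.0004 + 0.0064 + 0.0009 + 0.0036 + 0.0025 + 0.0100 = 0.2616
B_Sedg = 1 / 0.2616 = 3.8226
Highest B → broadest niche (most generalist): Reed Warbler (B = 5.32).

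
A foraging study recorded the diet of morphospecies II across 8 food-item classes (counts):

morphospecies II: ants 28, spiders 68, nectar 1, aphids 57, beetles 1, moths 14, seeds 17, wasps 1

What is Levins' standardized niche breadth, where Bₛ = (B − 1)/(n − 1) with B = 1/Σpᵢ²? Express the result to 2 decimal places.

0.40

Proportions for morphospecies II (n=187): 28/187=0.1497, 68/187=0.3636, 1/187=0.0053, 57/187=0.3048, 1/187=0.0053, 14/187=0.0749, 17/187=0.0909, 1/187=0.0053
Σpᵢ² = 0.1497² + 0.3636² + 0.0053² + 0.3048² + 0.0053² + 0.0749² + 0.0909² + 0.0053² = 0.022410 + 0.132205 + 0.000028 + 0.092903 + 0.000028 + 0.005610 + 0.008263 + 0.000028 = 0.261475
B = 1 / 0.261475 = 3.8245
Bₛ = (B − 1)/(n − 1) = (3.8245 − 1)/(8 − 1) = 2.8245/7 = 0.4035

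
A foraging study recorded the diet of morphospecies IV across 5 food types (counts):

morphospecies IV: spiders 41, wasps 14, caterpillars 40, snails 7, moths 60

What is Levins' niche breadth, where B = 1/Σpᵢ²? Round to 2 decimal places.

Proportions for morphospecies IV (n=162): 41/162=0.2531, 14/162=0.0864, 40/162=0.2469, 7/162=0.0432, 60/162=0.3704
Σpᵢ² = 0.2531² + 0.0864² + 0.2469² + 0.0432² + 0.3704² = 0.064060 + 0.007465 + 0.060960 + 0.001866 + 0.137196 = 0.271547
B = 1 / 0.271547 = 3.6826

3.68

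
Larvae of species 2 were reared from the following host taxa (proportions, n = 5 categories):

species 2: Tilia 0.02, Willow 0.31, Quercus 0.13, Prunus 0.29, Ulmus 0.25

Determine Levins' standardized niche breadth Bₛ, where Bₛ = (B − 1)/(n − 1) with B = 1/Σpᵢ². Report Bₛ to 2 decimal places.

0.71

Σpᵢ² = 0.02² + 0.31² + 0.13² + 0.29² + 0.25² = 0.0004 + 0.0961 + 0.0169 + 0.0841 + 0.0625 = 0.2600
B = 1 / 0.2600 = 3.8462
Bₛ = (B − 1)/(n − 1) = (3.8462 − 1)/(5 − 1) = 2.8462/4 = 0.7116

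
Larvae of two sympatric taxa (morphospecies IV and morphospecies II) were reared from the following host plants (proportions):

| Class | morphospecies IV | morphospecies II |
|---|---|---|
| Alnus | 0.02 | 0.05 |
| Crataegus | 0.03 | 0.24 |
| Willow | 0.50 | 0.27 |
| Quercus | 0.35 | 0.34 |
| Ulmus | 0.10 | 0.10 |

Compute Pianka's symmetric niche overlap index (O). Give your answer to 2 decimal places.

0.86

Σ p₁ᵢp₂ᵢ = 0.0010 + 0.0072 + 0.1350 + 0.1190 + 0.0100 = 0.2722
Σp_1ᵢ² = 0.02² + 0.03² + 0.50² + 0.35² + 0.10² = 0.0004 + 0.0009 + 0.2500 + 0.1225 + 0.0100 = 0.3838
Σp_2ᵢ² = 0.05² + 0.24² + 0.27² + 0.34² + 0.10² = 0.0025 + 0.0576 + 0.0729 + 0.1156 + 0.0100 = 0.2586
O = 0.2722 / √(0.3838 × 0.2586) = 0.2722 / 0.31504 = 0.8640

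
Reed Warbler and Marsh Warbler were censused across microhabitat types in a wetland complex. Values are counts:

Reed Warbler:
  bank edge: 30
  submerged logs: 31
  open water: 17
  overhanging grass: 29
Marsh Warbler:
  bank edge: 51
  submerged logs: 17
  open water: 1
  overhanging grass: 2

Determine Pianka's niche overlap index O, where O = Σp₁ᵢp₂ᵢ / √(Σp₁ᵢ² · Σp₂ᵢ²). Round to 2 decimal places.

0.72

Proportions for Reed Warbler (n=107): 30/107=0.2804, 31/107=0.2897, 17/107=0.1589, 29/107=0.2710
Proportions for Marsh Warbler (n=71): 51/71=0.7183, 17/71=0.2394, 1/71=0.0141, 2/71=0.0282
Σ p₁ᵢp₂ᵢ = 0.201411 + 0.069354 + 0.002240 + 0.007642 = 0.280647
Σp_1ᵢ² = 0.2804² + 0.2897² + 0.1589² + 0.2710² = 0.078624 + 0.083926 + 0.025249 + 0.073441 = 0.261240
Σp_2ᵢ² = 0.7183² + 0.2394² + 0.0141² + 0.0282² = 0.515955 + 0.057312 + 0.000199 + 0.000795 = 0.574261
O = 0.280647 / √(0.261240 × 0.574261) = 0.280647 / 0.3873241 = 0.7246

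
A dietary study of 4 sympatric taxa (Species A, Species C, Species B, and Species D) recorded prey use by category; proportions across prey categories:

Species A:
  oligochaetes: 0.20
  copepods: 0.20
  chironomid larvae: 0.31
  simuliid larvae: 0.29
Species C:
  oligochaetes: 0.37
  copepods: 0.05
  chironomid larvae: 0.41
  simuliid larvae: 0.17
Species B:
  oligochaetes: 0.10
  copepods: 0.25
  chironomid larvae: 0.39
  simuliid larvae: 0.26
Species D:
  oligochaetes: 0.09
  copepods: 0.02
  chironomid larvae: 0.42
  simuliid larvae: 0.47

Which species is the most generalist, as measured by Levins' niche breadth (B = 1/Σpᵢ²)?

Species A

Σp_Aᵢ² = 0.20² + 0.20² + 0.31² + 0.29² = 0.0400 + 0.0400 + 0.0961 + 0.0841 = 0.2602
B_A = 1 / 0.2602 = 3.8432
Σp_Cᵢ² = 0.37² + 0.05² + 0.41² + 0.17² = 0.1369 + 0.0025 + 0.1681 + 0.0289 = 0.3364
B_C = 1 / 0.3364 = 2.9727
Σp_Bᵢ² = 0.10² + 0.25² + 0.39² + 0.26² = 0.0100 + 0.0625 + 0.1521 + 0.0676 = 0.2922
B_B = 1 / 0.2922 = 3.4223
Σp_Dᵢ² = 0.09² + 0.02² + 0.42² + 0.47² = 0.0081 + 0.0004 + 0.1764 + 0.2209 = 0.4058
B_D = 1 / 0.4058 = 2.4643
Highest B → broadest niche (most generalist): Species A (B = 3.84).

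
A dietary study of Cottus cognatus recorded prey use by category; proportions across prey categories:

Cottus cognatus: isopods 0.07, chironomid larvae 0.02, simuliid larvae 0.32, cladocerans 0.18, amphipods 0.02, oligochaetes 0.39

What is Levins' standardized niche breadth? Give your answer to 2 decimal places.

0.48

Σpᵢ² = 0.07² + 0.02² + 0.32² + 0.18² + 0.02² + 0.39² = 0.0049 + 0.0004 + 0.1024 + 0.0324 + 0.0004 + 0.1521 = 0.2926
B = 1 / 0.2926 = 3.4176
Bₛ = (B − 1)/(n − 1) = (3.4176 − 1)/(6 − 1) = 2.4176/5 = 0.4835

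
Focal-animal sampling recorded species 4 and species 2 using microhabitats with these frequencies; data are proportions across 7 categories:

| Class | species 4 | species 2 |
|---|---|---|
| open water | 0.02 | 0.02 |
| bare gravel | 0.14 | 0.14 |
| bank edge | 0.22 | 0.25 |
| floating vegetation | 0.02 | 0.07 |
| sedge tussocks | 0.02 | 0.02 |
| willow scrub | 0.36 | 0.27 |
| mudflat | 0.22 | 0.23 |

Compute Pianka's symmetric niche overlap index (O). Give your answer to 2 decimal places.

0.98

Σ p₁ᵢp₂ᵢ = 0.0004 + 0.0196 + 0.0550 + 0.0014 + 0.0004 + 0.0972 + 0.0506 = 0.2246
Σp_1ᵢ² = 0.02² + 0.14² + 0.22² + 0.02² + 0.02² + 0.36² + 0.22² = 0.0004 + 0.0196 + 0.0484 + 0.0004 + 0.0004 + 0.1296 + 0.0484 = 0.2472
Σp_2ᵢ² = 0.02² + 0.14² + 0.25² + 0.07² + 0.02² + 0.27² + 0.23² = 0.0004 + 0.0196 + 0.0625 + 0.0049 + 0.0004 + 0.0729 + 0.0529 = 0.2136
O = 0.2246 / √(0.2472 × 0.2136) = 0.2246 / 0.22979 = 0.9774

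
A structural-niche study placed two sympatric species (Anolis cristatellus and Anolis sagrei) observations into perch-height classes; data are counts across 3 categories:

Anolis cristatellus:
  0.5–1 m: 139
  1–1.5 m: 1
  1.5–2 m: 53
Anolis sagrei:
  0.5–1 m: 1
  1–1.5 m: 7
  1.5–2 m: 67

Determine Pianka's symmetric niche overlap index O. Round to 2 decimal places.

0.37

Proportions for Anolis cristatellus (n=193): 139/193=0.7202, 1/193=0.0052, 53/193=0.2746
Proportions for Anolis sagrei (n=75): 1/75=0.0133, 7/75=0.0933, 67/75=0.8933
Σ p₁ᵢp₂ᵢ = 0.009579 + 0.000485 + 0.245300 = 0.255364
Σp_1ᵢ² = 0.7202² + 0.0052² + 0.2746² = 0.518688 + 0.000027 + 0.075405 = 0.594120
Σp_2ᵢ² = 0.0133² + 0.0933² + 0.8933² = 0.000177 + 0.008705 + 0.797985 = 0.806867
O = 0.255364 / √(0.594120 × 0.806867) = 0.255364 / 0.6923697 = 0.3688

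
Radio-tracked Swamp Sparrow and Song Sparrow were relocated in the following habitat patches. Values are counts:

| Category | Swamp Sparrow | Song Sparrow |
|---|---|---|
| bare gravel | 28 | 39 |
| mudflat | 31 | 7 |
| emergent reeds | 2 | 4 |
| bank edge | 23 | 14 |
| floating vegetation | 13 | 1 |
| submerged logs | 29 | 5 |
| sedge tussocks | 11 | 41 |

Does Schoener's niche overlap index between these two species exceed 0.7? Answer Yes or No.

Proportions for Swamp Sparrow (n=137): 28/137=0.2044, 31/137=0.2263, 2/137=0.0146, 23/137=0.1679, 13/137=0.0949, 29/137=0.2117, 11/137=0.0803
Proportions for Song Sparrow (n=111): 39/111=0.3514, 7/111=0.0631, 4/111=0.0360, 14/111=0.1261, 1/111=0.0090, 5/111=0.0450, 41/111=0.3694
Σ|p₁ᵢ − p₂ᵢ| = 0.1470 + 0.1632 + 0.0214 + 0.0418 + 0.0859 + 0.1667 + 0.2891 = 0.9151
D = 1 − ½ × 0.9151 = 1 − 0.45755 = 0.54245
D = 0.54245 < 0.7 → No.

No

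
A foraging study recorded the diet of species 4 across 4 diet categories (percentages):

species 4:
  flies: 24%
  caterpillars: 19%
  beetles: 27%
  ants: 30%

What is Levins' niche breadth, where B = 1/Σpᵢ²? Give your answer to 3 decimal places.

3.897

Convert percentages to proportions (divide by 100).
Σpᵢ² = 0.24² + 0.19² + 0.27² + 0.30² = 0.0576 + 0.0361 + 0.0729 + 0.0900 = 0.2566
B = 1 / 0.2566 = 3.89712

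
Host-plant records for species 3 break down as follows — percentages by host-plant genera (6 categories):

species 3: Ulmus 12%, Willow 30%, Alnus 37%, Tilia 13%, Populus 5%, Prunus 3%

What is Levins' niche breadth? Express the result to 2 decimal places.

3.82

Convert percentages to proportions (divide by 100).
Σpᵢ² = 0.12² + 0.30² + 0.37² + 0.13² + 0.05² + 0.03² = 0.0144 + 0.0900 + 0.1369 + 0.0169 + 0.0025 + 0.0009 = 0.2616
B = 1 / 0.2616 = 3.8226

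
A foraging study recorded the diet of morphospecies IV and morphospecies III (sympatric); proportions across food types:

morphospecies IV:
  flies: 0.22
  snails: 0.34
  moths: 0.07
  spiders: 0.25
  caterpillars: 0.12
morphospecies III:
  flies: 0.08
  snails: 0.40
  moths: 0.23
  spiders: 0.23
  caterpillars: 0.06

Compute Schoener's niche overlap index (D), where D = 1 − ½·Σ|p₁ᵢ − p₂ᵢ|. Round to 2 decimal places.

Σ|p₁ᵢ − p₂ᵢ| = 0.14 + 0.06 + 0.16 + 0.02 + 0.06 = 0.44
D = 1 − ½ × 0.44 = 1 − 0.220 = 0.7800

0.78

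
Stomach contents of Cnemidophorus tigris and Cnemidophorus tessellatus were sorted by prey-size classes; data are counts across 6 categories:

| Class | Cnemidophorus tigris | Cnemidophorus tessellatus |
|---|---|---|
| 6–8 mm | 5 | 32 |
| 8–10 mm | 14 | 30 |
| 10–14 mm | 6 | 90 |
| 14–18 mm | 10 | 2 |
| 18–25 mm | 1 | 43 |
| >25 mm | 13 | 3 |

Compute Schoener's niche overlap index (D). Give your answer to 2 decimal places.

Proportions for Cnemidophorus tigris (n=49): 5/49=0.1020, 14/49=0.2857, 6/49=0.1224, 10/49=0.2041, 1/49=0.0204, 13/49=0.2653
Proportions for Cnemidophorus tessellatus (n=200): 32/200=0.1600, 30/200=0.1500, 90/200=0.4500, 2/200=0.0100, 43/200=0.2150, 3/200=0.0150
Σ|p₁ᵢ − p₂ᵢ| = 0.0580 + 0.1357 + 0.3276 + 0.1941 + 0.1946 + 0.2503 = 1.1603
D = 1 − ½ × 1.1603 = 1 − 0.58015 = 0.41985

0.42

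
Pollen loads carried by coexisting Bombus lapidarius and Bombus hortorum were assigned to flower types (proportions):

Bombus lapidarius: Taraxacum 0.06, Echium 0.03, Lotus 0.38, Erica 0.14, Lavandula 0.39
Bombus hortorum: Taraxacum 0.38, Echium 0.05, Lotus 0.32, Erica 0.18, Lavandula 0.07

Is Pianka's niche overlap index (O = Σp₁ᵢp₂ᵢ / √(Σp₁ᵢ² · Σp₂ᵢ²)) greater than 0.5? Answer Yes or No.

Σ p₁ᵢp₂ᵢ = 0.0228 + 0.0015 + 0.1216 + 0.0252 + 0.0273 = 0.1984
Σp_1ᵢ² = 0.06² + 0.03² + 0.38² + 0.14² + 0.39² = 0.0036 + 0.0009 + 0.1444 + 0.0196 + 0.1521 = 0.3206
Σp_2ᵢ² = 0.38² + 0.05² + 0.32² + 0.18² + 0.07² = 0.1444 + 0.0025 + 0.1024 + 0.0324 + 0.0049 = 0.2866
O = 0.1984 / √(0.3206 × 0.2866) = 0.1984 / 0.30312 = 0.6545
O = 0.6545 > 0.5 → Yes.

Yes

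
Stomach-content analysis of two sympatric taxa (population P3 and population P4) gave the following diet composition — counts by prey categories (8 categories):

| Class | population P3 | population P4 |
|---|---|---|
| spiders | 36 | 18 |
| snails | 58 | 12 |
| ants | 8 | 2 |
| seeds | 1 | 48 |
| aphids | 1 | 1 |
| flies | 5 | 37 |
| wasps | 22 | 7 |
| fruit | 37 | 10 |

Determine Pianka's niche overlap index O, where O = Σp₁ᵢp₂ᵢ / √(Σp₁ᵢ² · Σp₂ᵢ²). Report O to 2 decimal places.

Proportions for population P3 (n=168): 36/168=0.2143, 58/168=0.3452, 8/168=0.0476, 1/168=0.0060, 1/168=0.0060, 5/168=0.0298, 22/168=0.1310, 37/168=0.2202
Proportions for population P4 (n=135): 18/135=0.1333, 12/135=0.0889, 2/135=0.0148, 48/135=0.3556, 1/135=0.0074, 37/135=0.2741, 7/135=0.0519, 10/135=0.0741
Σ p₁ᵢp₂ᵢ = 0.028566 + 0.030688 + 0.000704 + 0.002134 + 0.000044 + 0.008168 + 0.006799 + 0.016317 = 0.093420
Σp_1ᵢ² = 0.2143² + 0.3452² + 0.0476² + 0.0060² + 0.0060² + 0.0298² + 0.1310² + 0.2202² = 0.045924 + 0.119163 + 0.002266 + 0.000036 + 0.000036 + 0.000888 + 0.017161 + 0.048488 = 0.233962
Σp_2ᵢ² = 0.1333² + 0.0889² + 0.0148² + 0.3556² + 0.0074² + 0.2741² + 0.0519² + 0.0741² = 0.017769 + 0.007903 + 0.000219 + 0.126451 + 0.000055 + 0.075131 + 0.002694 + 0.005491 = 0.235713
O = 0.093420 / √(0.233962 × 0.235713) = 0.093420 / 0.2348359 = 0.3978

0.40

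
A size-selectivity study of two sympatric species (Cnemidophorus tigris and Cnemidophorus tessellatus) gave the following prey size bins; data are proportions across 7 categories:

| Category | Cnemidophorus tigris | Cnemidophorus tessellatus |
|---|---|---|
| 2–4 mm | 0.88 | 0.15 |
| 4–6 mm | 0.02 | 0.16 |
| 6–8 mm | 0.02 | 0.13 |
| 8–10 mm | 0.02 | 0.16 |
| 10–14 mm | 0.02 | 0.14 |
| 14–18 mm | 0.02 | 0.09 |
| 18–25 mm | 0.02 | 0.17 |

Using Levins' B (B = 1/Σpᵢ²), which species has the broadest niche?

Σp_tigrᵢ² = 0.88² + 0.02² + 0.02² + 0.02² + 0.02² + 0.02² + 0.02² = 0.7744 + 0.0004 + 0.0004 + 0.0004 + 0.0004 + 0.0004 + 0.0004 = 0.7768
B_tigr = 1 / 0.7768 = 1.2873
Σp_tessᵢ² = 0.15² + 0.16² + 0.13² + 0.16² + 0.14² + 0.09² + 0.17² = 0.0225 + 0.0256 + 0.0169 + 0.0256 + 0.0196 + 0.0081 + 0.0289 = 0.1472
B_tess = 1 / 0.1472 = 6.7935
Highest B → broadest niche (most generalist): Cnemidophorus tessellatus (B = 6.79).

Cnemidophorus tessellatus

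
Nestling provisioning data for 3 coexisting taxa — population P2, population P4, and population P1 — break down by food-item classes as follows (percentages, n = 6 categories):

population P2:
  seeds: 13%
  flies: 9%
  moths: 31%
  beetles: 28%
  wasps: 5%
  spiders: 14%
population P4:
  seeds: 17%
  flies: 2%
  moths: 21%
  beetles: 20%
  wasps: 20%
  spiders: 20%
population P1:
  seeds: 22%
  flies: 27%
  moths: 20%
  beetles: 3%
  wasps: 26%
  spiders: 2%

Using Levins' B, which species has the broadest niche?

Convert percentages to proportions (divide by 100).
Σp_P2ᵢ² = 0.13² + 0.09² + 0.31² + 0.28² + 0.05² + 0.14² = 0.0169 + 0.0081 + 0.0961 + 0.0784 + 0.0025 + 0.0196 = 0.2216
B_P2 = 1 / 0.2216 = 4.5126
Σp_P4ᵢ² = 0.17² + 0.02² + 0.21² + 0.20² + 0.20² + 0.20² = 0.0289 + 0.0004 + 0.0441 + 0.0400 + 0.0400 + 0.0400 = 0.1934
B_P4 = 1 / 0.1934 = 5.1706
Σp_P1ᵢ² = 0.22² + 0.27² + 0.20² + 0.03² + 0.26² + 0.02² = 0.0484 + 0.0729 + 0.0400 + 0.0009 + 0.0676 + 0.0004 = 0.2302
B_P1 = 1 / 0.2302 = 4.3440
Highest B → broadest niche (most generalist): population P4 (B = 5.17).

population P4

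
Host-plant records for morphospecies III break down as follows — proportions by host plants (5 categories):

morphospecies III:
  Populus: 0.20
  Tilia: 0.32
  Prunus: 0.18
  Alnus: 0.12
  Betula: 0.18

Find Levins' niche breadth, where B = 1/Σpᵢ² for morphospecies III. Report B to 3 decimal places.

Σpᵢ² = 0.20² + 0.32² + 0.18² + 0.12² + 0.18² = 0.0400 + 0.1024 + 0.0324 + 0.0144 + 0.0324 = 0.2216
B = 1 / 0.2216 = 4.51264

4.513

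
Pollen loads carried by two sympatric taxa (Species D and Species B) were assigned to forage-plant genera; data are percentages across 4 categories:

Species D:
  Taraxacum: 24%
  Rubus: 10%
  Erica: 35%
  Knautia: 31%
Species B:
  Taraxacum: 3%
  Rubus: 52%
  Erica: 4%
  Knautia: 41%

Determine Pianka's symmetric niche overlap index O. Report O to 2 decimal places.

Convert percentages to proportions (divide by 100).
Σ p₁ᵢp₂ᵢ = 0.0072 + 0.0520 + 0.0140 + 0.1271 = 0.2003
Σp_1ᵢ² = 0.24² + 0.10² + 0.35² + 0.31² = 0.0576 + 0.0100 + 0.1225 + 0.0961 = 0.2862
Σp_2ᵢ² = 0.03² + 0.52² + 0.04² + 0.41² = 0.0009 + 0.2704 + 0.0016 + 0.1681 = 0.4410
O = 0.2003 / √(0.2862 × 0.4410) = 0.2003 / 0.35527 = 0.5638

0.56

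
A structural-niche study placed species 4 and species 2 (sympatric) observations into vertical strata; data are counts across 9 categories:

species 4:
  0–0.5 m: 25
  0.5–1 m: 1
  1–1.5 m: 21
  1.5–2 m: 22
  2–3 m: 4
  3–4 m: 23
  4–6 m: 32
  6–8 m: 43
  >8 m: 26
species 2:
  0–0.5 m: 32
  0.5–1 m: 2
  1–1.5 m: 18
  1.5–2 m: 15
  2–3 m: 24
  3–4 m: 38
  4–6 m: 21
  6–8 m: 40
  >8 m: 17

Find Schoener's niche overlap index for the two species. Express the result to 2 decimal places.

0.81

Proportions for species 4 (n=197): 25/197=0.1269, 1/197=0.0051, 21/197=0.1066, 22/197=0.1117, 4/197=0.0203, 23/197=0.1168, 32/197=0.1624, 43/197=0.2183, 26/197=0.1320
Proportions for species 2 (n=207): 32/207=0.1546, 2/207=0.0097, 18/207=0.0870, 15/207=0.0725, 24/207=0.1159, 38/207=0.1836, 21/207=0.1014, 40/207=0.1932, 17/207=0.0821
Σ|p₁ᵢ − p₂ᵢ| = 0.0277 + 0.0046 + 0.0196 + 0.0392 + 0.0956 + 0.0668 + 0.0610 + 0.0251 + 0.0499 = 0.3895
D = 1 − ½ × 0.3895 = 1 − 0.19475 = 0.80525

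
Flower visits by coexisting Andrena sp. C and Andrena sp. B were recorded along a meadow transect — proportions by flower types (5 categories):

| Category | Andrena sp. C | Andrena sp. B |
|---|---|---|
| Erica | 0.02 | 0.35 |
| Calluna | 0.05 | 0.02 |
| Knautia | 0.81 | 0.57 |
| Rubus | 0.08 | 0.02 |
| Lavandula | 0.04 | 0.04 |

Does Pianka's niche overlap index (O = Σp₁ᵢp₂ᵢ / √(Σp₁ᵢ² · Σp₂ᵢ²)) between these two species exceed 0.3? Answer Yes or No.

Σ p₁ᵢp₂ᵢ = 0.0070 + 0.0010 + 0.4617 + 0.0016 + 0.0016 = 0.4729
Σp_1ᵢ² = 0.02² + 0.05² + 0.81² + 0.08² + 0.04² = 0.0004 + 0.0025 + 0.6561 + 0.0064 + 0.0016 = 0.6670
Σp_2ᵢ² = 0.35² + 0.02² + 0.57² + 0.02² + 0.04² = 0.1225 + 0.0004 + 0.3249 + 0.0004 + 0.0016 = 0.4498
O = 0.4729 / √(0.6670 × 0.4498) = 0.4729 / 0.54774 = 0.8634
O = 0.8634 > 0.3 → Yes.

Yes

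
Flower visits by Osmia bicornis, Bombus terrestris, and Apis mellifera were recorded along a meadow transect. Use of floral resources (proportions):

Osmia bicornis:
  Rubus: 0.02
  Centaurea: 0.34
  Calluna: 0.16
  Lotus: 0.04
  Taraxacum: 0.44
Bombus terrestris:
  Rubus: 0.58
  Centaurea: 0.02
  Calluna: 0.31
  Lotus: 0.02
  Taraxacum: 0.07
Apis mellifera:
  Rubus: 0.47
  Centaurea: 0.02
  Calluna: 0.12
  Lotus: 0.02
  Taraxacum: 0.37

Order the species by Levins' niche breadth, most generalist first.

Osmia bicornis > Apis mellifera > Bombus terrestris

Σp_bicoᵢ² = 0.02² + 0.34² + 0.16² + 0.04² + 0.44² = 0.0004 + 0.1156 + 0.0256 + 0.0016 + 0.1936 = 0.3368
B_bico = 1 / 0.3368 = 2.9691
Σp_terrᵢ² = 0.58² + 0.02² + 0.31² + 0.02² + 0.07² = 0.3364 + 0.0004 + 0.0961 + 0.0004 + 0.0049 = 0.4382
B_terr = 1 / 0.4382 = 2.2821
Σp_mellᵢ² = 0.47² + 0.02² + 0.12² + 0.02² + 0.37² = 0.2209 + 0.0004 + 0.0144 + 0.0004 + 0.1369 = 0.3730
B_mell = 1 / 0.3730 = 2.6810
Ranking by B (broadest → narrowest): Osmia bicornis (2.97) > Apis mellifera (2.68) > Bombus terrestris (2.28)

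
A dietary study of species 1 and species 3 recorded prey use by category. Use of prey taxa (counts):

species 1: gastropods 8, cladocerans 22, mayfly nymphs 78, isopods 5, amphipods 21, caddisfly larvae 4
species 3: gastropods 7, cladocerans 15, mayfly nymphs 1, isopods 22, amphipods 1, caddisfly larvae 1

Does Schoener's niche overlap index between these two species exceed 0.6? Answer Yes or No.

No

Proportions for species 1 (n=138): 8/138=0.0580, 22/138=0.1594, 78/138=0.5652, 5/138=0.0362, 21/138=0.1522, 4/138=0.0290
Proportions for species 3 (n=47): 7/47=0.1489, 15/47=0.3191, 1/47=0.0213, 22/47=0.4681, 1/47=0.0213, 1/47=0.0213
Σ|p₁ᵢ − p₂ᵢ| = 0.0909 + 0.1597 + 0.5439 + 0.4319 + 0.1309 + 0.0077 = 1.3650
D = 1 − ½ × 1.3650 = 1 − 0.68250 = 0.31750
D = 0.31750 < 0.6 → No.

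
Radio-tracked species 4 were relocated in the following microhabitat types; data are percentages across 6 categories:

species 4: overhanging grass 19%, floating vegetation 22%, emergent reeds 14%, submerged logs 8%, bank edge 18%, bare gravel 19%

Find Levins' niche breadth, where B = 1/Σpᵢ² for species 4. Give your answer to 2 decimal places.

Convert percentages to proportions (divide by 100).
Σpᵢ² = 0.19² + 0.22² + 0.14² + 0.08² + 0.18² + 0.19² = 0.0361 + 0.0484 + 0.0196 + 0.0064 + 0.0324 + 0.0361 = 0.1790
B = 1 / 0.1790 = 5.5866

5.59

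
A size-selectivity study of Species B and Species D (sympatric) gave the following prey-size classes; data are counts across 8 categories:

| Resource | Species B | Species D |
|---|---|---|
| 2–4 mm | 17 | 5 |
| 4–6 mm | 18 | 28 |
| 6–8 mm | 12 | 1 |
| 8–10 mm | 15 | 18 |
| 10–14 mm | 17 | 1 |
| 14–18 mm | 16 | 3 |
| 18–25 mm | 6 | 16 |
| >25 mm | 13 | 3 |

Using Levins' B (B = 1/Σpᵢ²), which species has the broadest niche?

Proportions for Species B (n=114): 17/114=0.1491, 18/114=0.1579, 12/114=0.1053, 15/114=0.1316, 17/114=0.1491, 16/114=0.1404, 6/114=0.0526, 13/114=0.1140
Proportions for Species D (n=75): 5/75=0.0667, 28/75=0.3733, 1/75=0.0133, 18/75=0.2400, 1/75=0.0133, 3/75=0.0400, 16/75=0.2133, 3/75=0.0400
Σp_Bᵢ² = 0.1491² + 0.1579² + 0.1053² + 0.1316² + 0.1491² + 0.1404² + 0.0526² + 0.1140² = 0.022231 + 0.024932 + 0.011088 + 0.017319 + 0.022231 + 0.019712 + 0.002767 + 0.012996 = 0.133276
B_B = 1 / 0.133276 = 7.5032
Σp_Dᵢ² = 0.0667² + 0.3733² + 0.0133² + 0.2400² + 0.0133² + 0.0400² + 0.2133² + 0.0400² = 0.004449 + 0.139353 + 0.000177 + 0.057600 + 0.000177 + 0.001600 + 0.045497 + 0.001600 = 0.250453
B_D = 1 / 0.250453 = 3.9928
Highest B → broadest niche (most generalist): Species B (B = 7.50).

Species B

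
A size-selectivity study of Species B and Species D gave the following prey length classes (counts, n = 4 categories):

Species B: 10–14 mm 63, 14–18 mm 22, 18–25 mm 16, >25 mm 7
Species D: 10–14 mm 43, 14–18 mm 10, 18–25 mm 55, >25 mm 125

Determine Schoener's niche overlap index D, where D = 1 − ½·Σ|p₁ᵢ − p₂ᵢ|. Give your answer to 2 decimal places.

0.44

Proportions for Species B (n=108): 63/108=0.5833, 22/108=0.2037, 16/108=0.1481, 7/108=0.0648
Proportions for Species D (n=233): 43/233=0.1845, 10/233=0.0429, 55/233=0.2361, 125/233=0.5365
Σ|p₁ᵢ − p₂ᵢ| = 0.3988 + 0.1608 + 0.0880 + 0.4717 = 1.1193
D = 1 − ½ × 1.1193 = 1 − 0.55965 = 0.44035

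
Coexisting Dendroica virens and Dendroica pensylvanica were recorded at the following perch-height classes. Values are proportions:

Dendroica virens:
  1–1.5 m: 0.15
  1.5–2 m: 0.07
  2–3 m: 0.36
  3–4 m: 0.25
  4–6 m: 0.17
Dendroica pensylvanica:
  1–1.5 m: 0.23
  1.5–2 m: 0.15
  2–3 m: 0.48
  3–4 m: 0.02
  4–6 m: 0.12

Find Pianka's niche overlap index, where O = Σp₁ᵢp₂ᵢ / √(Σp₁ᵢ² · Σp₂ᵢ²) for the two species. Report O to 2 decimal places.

Σ p₁ᵢp₂ᵢ = 0.0345 + 0.0105 + 0.1728 + 0.0050 + 0.0204 = 0.2432
Σp_1ᵢ² = 0.15² + 0.07² + 0.36² + 0.25² + 0.17² = 0.0225 + 0.0049 + 0.1296 + 0.0625 + 0.0289 = 0.2484
Σp_2ᵢ² = 0.23² + 0.15² + 0.48² + 0.02² + 0.12² = 0.0529 + 0.0225 + 0.2304 + 0.0004 + 0.0144 = 0.3206
O = 0.2432 / √(0.2484 × 0.3206) = 0.2432 / 0.28220 = 0.8618

0.86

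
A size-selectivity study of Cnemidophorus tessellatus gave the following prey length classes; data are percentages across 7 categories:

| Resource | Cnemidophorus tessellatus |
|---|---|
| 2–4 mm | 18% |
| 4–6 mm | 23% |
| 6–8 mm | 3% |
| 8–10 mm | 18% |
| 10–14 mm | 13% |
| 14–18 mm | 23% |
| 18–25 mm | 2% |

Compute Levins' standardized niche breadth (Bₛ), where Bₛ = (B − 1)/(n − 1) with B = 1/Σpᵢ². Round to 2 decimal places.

0.72

Convert percentages to proportions (divide by 100).
Σpᵢ² = 0.18² + 0.23² + 0.03² + 0.18² + 0.13² + 0.23² + 0.02² = 0.0324 + 0.0529 + 0.0009 + 0.0324 + 0.0169 + 0.0529 + 0.0004 = 0.1888
B = 1 / 0.1888 = 5.2966
Bₛ = (B − 1)/(n − 1) = (5.2966 − 1)/(7 − 1) = 4.2966/6 = 0.7161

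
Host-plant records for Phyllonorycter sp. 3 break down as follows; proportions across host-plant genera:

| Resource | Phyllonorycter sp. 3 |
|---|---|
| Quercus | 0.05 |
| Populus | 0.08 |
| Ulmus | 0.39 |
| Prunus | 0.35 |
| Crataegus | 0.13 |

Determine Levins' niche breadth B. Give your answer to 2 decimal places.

3.33

Σpᵢ² = 0.05² + 0.08² + 0.39² + 0.35² + 0.13² = 0.0025 + 0.0064 + 0.1521 + 0.1225 + 0.0169 = 0.3004
B = 1 / 0.3004 = 3.3289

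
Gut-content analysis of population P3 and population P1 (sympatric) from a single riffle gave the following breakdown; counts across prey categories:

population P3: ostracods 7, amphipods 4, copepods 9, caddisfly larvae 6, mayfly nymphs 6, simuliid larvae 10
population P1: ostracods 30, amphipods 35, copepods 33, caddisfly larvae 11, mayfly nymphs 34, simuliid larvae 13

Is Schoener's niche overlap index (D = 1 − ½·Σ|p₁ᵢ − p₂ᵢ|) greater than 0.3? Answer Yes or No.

Yes

Proportions for population P3 (n=42): 7/42=0.1667, 4/42=0.0952, 9/42=0.2143, 6/42=0.1429, 6/42=0.1429, 10/42=0.2381
Proportions for population P1 (n=156): 30/156=0.1923, 35/156=0.2244, 33/156=0.2115, 11/156=0.0705, 34/156=0.2179, 13/156=0.0833
Σ|p₁ᵢ − p₂ᵢ| = 0.0256 + 0.1292 + 0.0028 + 0.0724 + 0.0750 + 0.1548 = 0.4598
D = 1 − ½ × 0.4598 = 1 − 0.22990 = 0.77010
D = 0.77010 > 0.3 → Yes.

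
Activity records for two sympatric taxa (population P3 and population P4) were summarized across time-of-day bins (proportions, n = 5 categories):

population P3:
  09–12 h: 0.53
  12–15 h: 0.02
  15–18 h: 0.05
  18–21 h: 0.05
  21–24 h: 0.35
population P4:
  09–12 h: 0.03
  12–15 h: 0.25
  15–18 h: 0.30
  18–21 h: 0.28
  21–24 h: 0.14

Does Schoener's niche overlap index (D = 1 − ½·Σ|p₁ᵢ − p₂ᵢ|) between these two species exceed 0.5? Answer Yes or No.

Σ|p₁ᵢ − p₂ᵢ| = 0.50 + 0.23 + 0.25 + 0.23 + 0.21 = 1.42
D = 1 − ½ × 1.42 = 1 − 0.710 = 0.2900
D = 0.2900 < 0.5 → No.

No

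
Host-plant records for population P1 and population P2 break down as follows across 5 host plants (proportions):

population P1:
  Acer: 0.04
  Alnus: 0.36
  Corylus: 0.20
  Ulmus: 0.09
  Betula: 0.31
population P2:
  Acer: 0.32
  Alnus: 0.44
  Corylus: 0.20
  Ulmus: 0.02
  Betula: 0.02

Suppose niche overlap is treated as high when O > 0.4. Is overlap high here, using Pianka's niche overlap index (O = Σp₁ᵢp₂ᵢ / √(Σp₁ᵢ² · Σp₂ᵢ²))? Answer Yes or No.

Yes

Σ p₁ᵢp₂ᵢ = 0.0128 + 0.1584 + 0.0400 + 0.0018 + 0.0062 = 0.2192
Σp_1ᵢ² = 0.04² + 0.36² + 0.20² + 0.09² + 0.31² = 0.0016 + 0.1296 + 0.0400 + 0.0081 + 0.0961 = 0.2754
Σp_2ᵢ² = 0.32² + 0.44² + 0.20² + 0.02² + 0.02² = 0.1024 + 0.1936 + 0.0400 + 0.0004 + 0.0004 = 0.3368
O = 0.2192 / √(0.2754 × 0.3368) = 0.2192 / 0.30456 = 0.7197
O = 0.7197 > 0.4 → Yes.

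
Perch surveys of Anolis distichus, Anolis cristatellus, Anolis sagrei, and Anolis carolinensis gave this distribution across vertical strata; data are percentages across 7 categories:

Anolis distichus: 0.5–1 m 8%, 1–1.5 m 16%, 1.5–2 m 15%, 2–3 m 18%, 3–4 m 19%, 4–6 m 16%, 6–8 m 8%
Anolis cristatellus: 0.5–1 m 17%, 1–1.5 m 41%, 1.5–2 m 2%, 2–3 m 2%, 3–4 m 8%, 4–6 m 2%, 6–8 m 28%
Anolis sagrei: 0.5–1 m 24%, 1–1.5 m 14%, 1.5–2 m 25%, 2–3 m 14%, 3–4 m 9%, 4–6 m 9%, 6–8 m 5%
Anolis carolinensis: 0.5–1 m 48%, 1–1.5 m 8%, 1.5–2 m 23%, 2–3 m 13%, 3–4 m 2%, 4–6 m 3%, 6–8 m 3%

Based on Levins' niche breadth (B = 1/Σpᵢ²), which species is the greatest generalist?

Anolis distichus

Convert percentages to proportions (divide by 100).
Σp_distᵢ² = 0.08² + 0.16² + 0.15² + 0.18² + 0.19² + 0.16² + 0.08² = 0.0064 + 0.0256 + 0.0225 + 0.0324 + 0.0361 + 0.0256 + 0.0064 = 0.1550
B_dist = 1 / 0.1550 = 6.4516
Σp_crisᵢ² = 0.17² + 0.41² + 0.02² + 0.02² + 0.08² + 0.02² + 0.28² = 0.0289 + 0.1681 + 0.0004 + 0.0004 + 0.0064 + 0.0004 + 0.0784 = 0.2830
B_cris = 1 / 0.2830 = 3.5336
Σp_sagrᵢ² = 0.24² + 0.14² + 0.25² + 0.14² + 0.09² + 0.09² + 0.05² = 0.0576 + 0.0196 + 0.0625 + 0.0196 + 0.0081 + 0.0081 + 0.0025 = 0.1780
B_sagr = 1 / 0.1780 = 5.6180
Σp_caroᵢ² = 0.48² + 0.08² + 0.23² + 0.13² + 0.02² + 0.03² + 0.03² = 0.2304 + 0.0064 + 0.0529 + 0.0169 + 0.0004 + 0.0009 + 0.0009 = 0.3088
B_caro = 1 / 0.3088 = 3.2383
Highest B → broadest niche (most generalist): Anolis distichus (B = 6.45).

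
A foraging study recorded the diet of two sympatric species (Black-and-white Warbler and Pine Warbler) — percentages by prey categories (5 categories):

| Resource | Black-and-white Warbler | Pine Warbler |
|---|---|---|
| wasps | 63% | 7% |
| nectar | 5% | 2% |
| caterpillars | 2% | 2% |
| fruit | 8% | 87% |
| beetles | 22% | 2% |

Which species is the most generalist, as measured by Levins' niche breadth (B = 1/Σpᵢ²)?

Convert percentages to proportions (divide by 100).
Σp_Blacᵢ² = 0.63² + 0.05² + 0.02² + 0.08² + 0.22² = 0.3969 + 0.0025 + 0.0004 + 0.0064 + 0.0484 = 0.4546
B_Blac = 1 / 0.4546 = 2.1997
Σp_Pineᵢ² = 0.07² + 0.02² + 0.02² + 0.87² + 0.02² = 0.0049 + 0.0004 + 0.0004 + 0.7569 + 0.0004 = 0.7630
B_Pine = 1 / 0.7630 = 1.3106
Highest B → broadest niche (most generalist): Black-and-white Warbler (B = 2.20).

Black-and-white Warbler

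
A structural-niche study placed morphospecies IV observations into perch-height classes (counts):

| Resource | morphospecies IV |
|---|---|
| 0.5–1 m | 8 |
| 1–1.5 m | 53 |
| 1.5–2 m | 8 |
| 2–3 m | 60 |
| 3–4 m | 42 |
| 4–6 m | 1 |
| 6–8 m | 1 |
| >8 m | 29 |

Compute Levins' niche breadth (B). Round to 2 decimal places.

4.46

Proportions for morphospecies IV (n=202): 8/202=0.0396, 53/202=0.2624, 8/202=0.0396, 60/202=0.2970, 42/202=0.2079, 1/202=0.0050, 1/202=0.0050, 29/202=0.1436
Σpᵢ² = 0.0396² + 0.2624² + 0.0396² + 0.2970² + 0.2079² + 0.0050² + 0.0050² + 0.1436² = 0.001568 + 0.068854 + 0.001568 + 0.088209 + 0.043222 + 0.000025 + 0.000025 + 0.020621 = 0.224092
B = 1 / 0.224092 = 4.4625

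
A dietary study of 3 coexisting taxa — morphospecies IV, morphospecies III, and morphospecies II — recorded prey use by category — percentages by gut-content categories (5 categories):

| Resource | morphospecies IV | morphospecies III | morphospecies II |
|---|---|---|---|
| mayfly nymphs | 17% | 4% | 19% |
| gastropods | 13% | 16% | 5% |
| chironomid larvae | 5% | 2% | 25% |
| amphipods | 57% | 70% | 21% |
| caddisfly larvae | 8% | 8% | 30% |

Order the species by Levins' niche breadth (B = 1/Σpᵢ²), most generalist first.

morphospecies II > morphospecies IV > morphospecies III

Convert percentages to proportions (divide by 100).
Σp_IVᵢ² = 0.17² + 0.13² + 0.05² + 0.57² + 0.08² = 0.0289 + 0.0169 + 0.0025 + 0.3249 + 0.0064 = 0.3796
B_IV = 1 / 0.3796 = 2.6344
Σp_IIIᵢ² = 0.04² + 0.16² + 0.02² + 0.70² + 0.08² = 0.0016 + 0.0256 + 0.0004 + 0.4900 + 0.0064 = 0.5240
B_III = 1 / 0.5240 = 1.9084
Σp_IIᵢ² = 0.19² + 0.05² + 0.25² + 0.21² + 0.30² = 0.0361 + 0.0025 + 0.0625 + 0.0441 + 0.0900 = 0.2352
B_II = 1 / 0.2352 = 4.2517
Ranking by B (broadest → narrowest): morphospecies II (4.25) > morphospecies IV (2.63) > morphospecies III (1.91)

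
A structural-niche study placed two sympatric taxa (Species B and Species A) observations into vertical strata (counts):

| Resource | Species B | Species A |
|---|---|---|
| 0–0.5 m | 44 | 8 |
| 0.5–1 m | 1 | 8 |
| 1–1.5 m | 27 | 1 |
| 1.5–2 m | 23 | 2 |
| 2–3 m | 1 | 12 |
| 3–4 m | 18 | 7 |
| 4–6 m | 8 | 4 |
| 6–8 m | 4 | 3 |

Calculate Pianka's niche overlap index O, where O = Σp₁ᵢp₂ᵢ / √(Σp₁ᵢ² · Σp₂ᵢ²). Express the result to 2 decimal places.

0.55

Proportions for Species B (n=126): 44/126=0.3492, 1/126=0.0079, 27/126=0.2143, 23/126=0.1825, 1/126=0.0079, 18/126=0.1429, 8/126=0.0635, 4/126=0.0317
Proportions for Species A (n=45): 8/45=0.1778, 8/45=0.1778, 1/45=0.0222, 2/45=0.0444, 12/45=0.2667, 7/45=0.1556, 4/45=0.0889, 3/45=0.0667
Σ p₁ᵢp₂ᵢ = 0.062088 + 0.001405 + 0.004757 + 0.008103 + 0.002107 + 0.022235 + 0.005645 + 0.002114 = 0.108454
Σp_1ᵢ² = 0.3492² + 0.0079² + 0.2143² + 0.1825² + 0.0079² + 0.1429² + 0.0635² + 0.0317² = 0.121941 + 0.000062 + 0.045924 + 0.033306 + 0.000062 + 0.020420 + 0.004032 + 0.001005 = 0.226752
Σp_2ᵢ² = 0.1778² + 0.1778² + 0.0222² + 0.0444² + 0.2667² + 0.1556² + 0.0889² + 0.0667² = 0.031613 + 0.031613 + 0.000493 + 0.001971 + 0.071129 + 0.024211 + 0.007903 + 0.004449 = 0.173382
O = 0.108454 / √(0.226752 × 0.173382) = 0.108454 / 0.1982794 = 0.5470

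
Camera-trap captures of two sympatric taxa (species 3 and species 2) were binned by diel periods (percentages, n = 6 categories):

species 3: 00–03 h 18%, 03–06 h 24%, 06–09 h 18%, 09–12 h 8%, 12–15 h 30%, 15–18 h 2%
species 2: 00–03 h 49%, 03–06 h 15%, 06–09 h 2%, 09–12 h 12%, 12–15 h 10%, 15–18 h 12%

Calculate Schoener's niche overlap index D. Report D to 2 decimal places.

Convert percentages to proportions (divide by 100).
Σ|p₁ᵢ − p₂ᵢ| = 0.31 + 0.09 + 0.16 + 0.04 + 0.20 + 0.10 = 0.90
D = 1 − ½ × 0.90 = 1 − 0.450 = 0.5500

0.55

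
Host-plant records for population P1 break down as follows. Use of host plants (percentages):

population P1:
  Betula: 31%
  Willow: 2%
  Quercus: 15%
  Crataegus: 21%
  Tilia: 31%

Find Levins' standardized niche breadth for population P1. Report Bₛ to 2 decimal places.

Convert percentages to proportions (divide by 100).
Σpᵢ² = 0.31² + 0.02² + 0.15² + 0.21² + 0.31² = 0.0961 + 0.0004 + 0.0225 + 0.0441 + 0.0961 = 0.2592
B = 1 / 0.2592 = 3.8580
Bₛ = (B − 1)/(n − 1) = (3.8580 − 1)/(5 − 1) = 2.8580/4 = 0.7145

0.71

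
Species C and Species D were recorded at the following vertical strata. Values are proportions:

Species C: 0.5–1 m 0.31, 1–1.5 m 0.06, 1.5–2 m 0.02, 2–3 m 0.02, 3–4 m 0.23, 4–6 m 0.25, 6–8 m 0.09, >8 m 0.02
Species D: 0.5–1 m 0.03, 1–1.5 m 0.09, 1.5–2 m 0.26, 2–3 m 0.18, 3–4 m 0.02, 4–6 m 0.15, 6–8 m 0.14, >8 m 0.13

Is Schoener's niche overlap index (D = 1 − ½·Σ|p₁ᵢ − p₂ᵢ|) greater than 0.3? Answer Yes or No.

Yes

Σ|p₁ᵢ − p₂ᵢ| = 0.28 + 0.03 + 0.24 + 0.16 + 0.21 + 0.10 + 0.05 + 0.11 = 1.18
D = 1 − ½ × 1.18 = 1 − 0.590 = 0.4100
D = 0.4100 > 0.3 → Yes.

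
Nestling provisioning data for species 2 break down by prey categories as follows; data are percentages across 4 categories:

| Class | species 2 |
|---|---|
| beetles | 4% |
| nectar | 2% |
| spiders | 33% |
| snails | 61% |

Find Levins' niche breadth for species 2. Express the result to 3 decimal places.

2.070

Convert percentages to proportions (divide by 100).
Σpᵢ² = 0.04² + 0.02² + 0.33² + 0.61² = 0.0016 + 0.0004 + 0.1089 + 0.3721 = 0.4830
B = 1 / 0.4830 = 2.07039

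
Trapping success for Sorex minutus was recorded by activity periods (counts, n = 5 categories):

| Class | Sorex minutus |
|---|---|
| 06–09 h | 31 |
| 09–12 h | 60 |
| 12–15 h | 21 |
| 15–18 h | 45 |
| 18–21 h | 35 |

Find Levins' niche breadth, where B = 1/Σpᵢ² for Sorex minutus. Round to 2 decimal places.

Proportions for Sorex minutus (n=192): 31/192=0.1615, 60/192=0.3125, 21/192=0.1094, 45/192=0.2344, 35/192=0.1823
Σpᵢ² = 0.1615² + 0.3125² + 0.1094² + 0.2344² + 0.1823² = 0.026082 + 0.097656 + 0.011968 + 0.054943 + 0.033233 = 0.223882
B = 1 / 0.223882 = 4.4666

4.47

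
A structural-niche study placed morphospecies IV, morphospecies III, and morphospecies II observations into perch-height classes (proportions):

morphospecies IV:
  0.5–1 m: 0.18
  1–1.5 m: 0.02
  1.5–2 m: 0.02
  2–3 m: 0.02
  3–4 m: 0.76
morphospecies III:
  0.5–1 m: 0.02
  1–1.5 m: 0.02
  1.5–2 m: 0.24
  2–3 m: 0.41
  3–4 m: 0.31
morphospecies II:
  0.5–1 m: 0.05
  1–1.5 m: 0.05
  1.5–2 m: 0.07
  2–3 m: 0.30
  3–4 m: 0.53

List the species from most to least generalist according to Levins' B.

morphospecies III > morphospecies II > morphospecies IV

Σp_IVᵢ² = 0.18² + 0.02² + 0.02² + 0.02² + 0.76² = 0.0324 + 0.0004 + 0.0004 + 0.0004 + 0.5776 = 0.6112
B_IV = 1 / 0.6112 = 1.6361
Σp_IIIᵢ² = 0.02² + 0.02² + 0.24² + 0.41² + 0.31² = 0.0004 + 0.0004 + 0.0576 + 0.1681 + 0.0961 = 0.3226
B_III = 1 / 0.3226 = 3.0998
Σp_IIᵢ² = 0.05² + 0.05² + 0.07² + 0.30² + 0.53² = 0.0025 + 0.0025 + 0.0049 + 0.0900 + 0.2809 = 0.3808
B_II = 1 / 0.3808 = 2.6261
Ranking by B (broadest → narrowest): morphospecies III (3.10) > morphospecies II (2.63) > morphospecies IV (1.64)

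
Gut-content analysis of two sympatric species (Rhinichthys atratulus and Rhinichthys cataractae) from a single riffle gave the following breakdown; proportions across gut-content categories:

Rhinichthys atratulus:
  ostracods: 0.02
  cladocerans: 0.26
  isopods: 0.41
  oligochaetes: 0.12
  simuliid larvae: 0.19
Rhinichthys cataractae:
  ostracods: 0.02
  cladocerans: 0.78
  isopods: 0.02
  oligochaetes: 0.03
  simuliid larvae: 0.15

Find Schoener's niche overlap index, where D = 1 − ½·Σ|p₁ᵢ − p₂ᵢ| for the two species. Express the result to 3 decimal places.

0.480

Σ|p₁ᵢ − p₂ᵢ| = 0.00 + 0.52 + 0.39 + 0.09 + 0.04 = 1.04
D = 1 − ½ × 1.04 = 1 − 0.520 = 0.48000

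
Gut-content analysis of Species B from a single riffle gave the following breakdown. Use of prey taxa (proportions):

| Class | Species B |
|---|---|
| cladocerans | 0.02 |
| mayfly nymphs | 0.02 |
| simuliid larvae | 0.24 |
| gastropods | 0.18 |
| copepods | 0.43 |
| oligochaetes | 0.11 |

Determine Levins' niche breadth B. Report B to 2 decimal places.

Σpᵢ² = 0.02² + 0.02² + 0.24² + 0.18² + 0.43² + 0.11² = 0.0004 + 0.0004 + 0.0576 + 0.0324 + 0.1849 + 0.0121 = 0.2878
B = 1 / 0.2878 = 3.4746

3.47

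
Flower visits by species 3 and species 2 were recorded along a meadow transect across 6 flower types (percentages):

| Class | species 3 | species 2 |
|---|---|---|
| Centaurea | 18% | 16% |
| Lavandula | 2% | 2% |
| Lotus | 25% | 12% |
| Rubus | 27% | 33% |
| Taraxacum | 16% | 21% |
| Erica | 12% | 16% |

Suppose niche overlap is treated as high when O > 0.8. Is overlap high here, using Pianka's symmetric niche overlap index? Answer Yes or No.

Convert percentages to proportions (divide by 100).
Σ p₁ᵢp₂ᵢ = 0.0288 + 0.0004 + 0.0300 + 0.0891 + 0.0336 + 0.0192 = 0.2011
Σp_1ᵢ² = 0.18² + 0.02² + 0.25² + 0.27² + 0.16² + 0.12² = 0.0324 + 0.0004 + 0.0625 + 0.0729 + 0.0256 + 0.0144 = 0.2082
Σp_2ᵢ² = 0.16² + 0.02² + 0.12² + 0.33² + 0.21² + 0.16² = 0.0256 + 0.0004 + 0.0144 + 0.1089 + 0.0441 + 0.0256 = 0.2190
O = 0.2011 / √(0.2082 × 0.2190) = 0.2011 / 0.21353 = 0.9418
O = 0.9418 > 0.8 → Yes.

Yes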